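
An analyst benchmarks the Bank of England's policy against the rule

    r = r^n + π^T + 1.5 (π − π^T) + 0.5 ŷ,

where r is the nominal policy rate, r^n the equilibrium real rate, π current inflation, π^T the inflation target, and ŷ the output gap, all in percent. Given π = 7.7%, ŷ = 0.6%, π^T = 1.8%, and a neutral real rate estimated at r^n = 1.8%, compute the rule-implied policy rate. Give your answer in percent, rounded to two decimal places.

12.75%

r = 1.8 + 1.8 + 1.5 × (7.7 − 1.8) + 0.5 × 0.6
   = 1.8 + 1.8 + 8.85 + 0.3 = 12.75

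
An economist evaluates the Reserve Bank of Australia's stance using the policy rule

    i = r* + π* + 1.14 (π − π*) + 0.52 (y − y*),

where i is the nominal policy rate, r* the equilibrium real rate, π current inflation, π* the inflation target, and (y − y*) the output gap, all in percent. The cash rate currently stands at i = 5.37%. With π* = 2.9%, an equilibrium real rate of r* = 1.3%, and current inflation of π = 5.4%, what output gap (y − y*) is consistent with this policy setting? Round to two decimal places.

-3.23%

0.52 (y − y*) = 5.37 − 1.3 − 2.9 − 1.14 × (5.4 − 2.9) = -1.68
(y − y*) = -1.68 / 0.52 = -3.23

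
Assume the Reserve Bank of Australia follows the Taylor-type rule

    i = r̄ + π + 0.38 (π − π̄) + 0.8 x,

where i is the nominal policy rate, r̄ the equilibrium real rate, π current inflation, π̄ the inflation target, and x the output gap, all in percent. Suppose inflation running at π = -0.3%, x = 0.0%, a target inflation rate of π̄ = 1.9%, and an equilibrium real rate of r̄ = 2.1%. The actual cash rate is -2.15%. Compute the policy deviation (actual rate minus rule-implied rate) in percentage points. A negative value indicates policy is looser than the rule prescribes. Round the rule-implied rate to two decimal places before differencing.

i = 2.1 + (-0.3) + 0.38 × (-0.3 − 1.9) + 0.8 × 0.0
   = 2.1 − 0.3 − 0.836 + 0 = 0.96
Deviation = -2.15 − 0.96 = -3.11 pp.

-3.11 pp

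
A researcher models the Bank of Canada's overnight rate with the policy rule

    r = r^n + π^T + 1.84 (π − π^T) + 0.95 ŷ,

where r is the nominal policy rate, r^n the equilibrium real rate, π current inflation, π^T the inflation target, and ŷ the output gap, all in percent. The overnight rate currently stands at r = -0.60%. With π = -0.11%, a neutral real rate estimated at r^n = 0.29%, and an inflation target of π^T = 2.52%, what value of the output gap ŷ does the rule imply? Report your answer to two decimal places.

1.50%

0.95 ŷ = -0.60 − 0.29 − 2.52 − 1.84 × ((-0.11) − 2.52) = 1.4292
ŷ = 1.4292 / 0.95 = 1.50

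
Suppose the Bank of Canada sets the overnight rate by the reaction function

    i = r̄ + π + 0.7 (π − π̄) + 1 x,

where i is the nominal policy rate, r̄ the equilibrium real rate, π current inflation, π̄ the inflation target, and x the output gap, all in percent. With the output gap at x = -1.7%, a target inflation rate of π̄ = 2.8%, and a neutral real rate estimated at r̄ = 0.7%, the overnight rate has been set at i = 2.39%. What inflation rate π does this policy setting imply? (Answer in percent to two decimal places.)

3.15%

Collecting π: i = r̄ + (1 + 0.7) π − 0.7 π̄ + 1 x
1.7 π = 2.39 − 0.7 + 0.7 × 2.8 − 1 × (-1.7) = 5.35
π = 5.35 / 1.7 = 3.15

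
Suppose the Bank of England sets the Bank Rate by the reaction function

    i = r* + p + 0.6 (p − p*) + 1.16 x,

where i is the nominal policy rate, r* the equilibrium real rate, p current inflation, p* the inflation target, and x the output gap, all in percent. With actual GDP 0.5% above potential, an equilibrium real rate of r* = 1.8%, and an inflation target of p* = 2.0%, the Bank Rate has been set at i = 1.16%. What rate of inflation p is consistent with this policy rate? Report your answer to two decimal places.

-0.01%

Output 0.5% above potential → x = 0.5.
Collecting p: i = r* + (1 + 0.6) p − 0.6 p* + 1.16 x
1.6 p = 1.16 − 1.8 + 0.6 × 2.0 − 1.16 × 0.5 = -0.02
p = -0.02 / 1.6 = -0.01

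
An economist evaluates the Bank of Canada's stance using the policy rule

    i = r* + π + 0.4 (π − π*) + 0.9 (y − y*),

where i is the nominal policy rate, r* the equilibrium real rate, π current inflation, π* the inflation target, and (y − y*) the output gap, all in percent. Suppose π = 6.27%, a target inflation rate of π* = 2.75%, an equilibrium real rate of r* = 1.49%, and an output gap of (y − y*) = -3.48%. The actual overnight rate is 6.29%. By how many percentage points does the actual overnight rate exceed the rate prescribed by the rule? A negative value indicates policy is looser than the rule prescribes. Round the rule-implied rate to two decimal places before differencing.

0.25 pp

i = 1.49 + 6.27 + 0.4 × (6.27 − 2.75) + 0.9 × (-3.48)
   = 1.49 + 6.27 + 1.408 − 3.132 = 6.04
Deviation = 6.29 − 6.04 = 0.25 pp.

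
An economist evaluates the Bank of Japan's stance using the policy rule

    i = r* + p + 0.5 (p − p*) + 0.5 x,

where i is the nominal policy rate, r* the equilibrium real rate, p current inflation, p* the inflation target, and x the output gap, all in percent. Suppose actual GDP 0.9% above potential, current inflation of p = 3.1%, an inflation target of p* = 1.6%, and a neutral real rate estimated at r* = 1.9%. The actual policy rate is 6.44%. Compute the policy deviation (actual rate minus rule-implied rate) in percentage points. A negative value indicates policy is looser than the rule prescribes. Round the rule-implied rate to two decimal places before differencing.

Output 0.9% above potential → x = 0.9.
i = 1.9 + 3.1 + 0.5 × (3.1 − 1.6) + 0.5 × 0.9
   = 1.9 + 3.1 + 0.75 + 0.45 = 6.20
Deviation = 6.44 − 6.20 = 0.24 pp.

0.24 pp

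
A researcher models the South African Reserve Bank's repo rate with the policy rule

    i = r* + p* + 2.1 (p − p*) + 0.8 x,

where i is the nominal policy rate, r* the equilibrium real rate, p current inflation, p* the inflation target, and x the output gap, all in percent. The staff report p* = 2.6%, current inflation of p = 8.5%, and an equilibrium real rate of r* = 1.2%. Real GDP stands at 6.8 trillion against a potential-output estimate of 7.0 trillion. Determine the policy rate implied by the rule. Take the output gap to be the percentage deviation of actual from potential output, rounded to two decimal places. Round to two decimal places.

13.90%

Output gap = 100 × (6.8 − 7.0) / 7.0 = -2.86%.
i = 1.20 + 2.60 + 2.1 × (8.50 − 2.60) + 0.8 × (-2.86)
   = 1.20 + 2.6 + 12.39 − 2.288 = 13.90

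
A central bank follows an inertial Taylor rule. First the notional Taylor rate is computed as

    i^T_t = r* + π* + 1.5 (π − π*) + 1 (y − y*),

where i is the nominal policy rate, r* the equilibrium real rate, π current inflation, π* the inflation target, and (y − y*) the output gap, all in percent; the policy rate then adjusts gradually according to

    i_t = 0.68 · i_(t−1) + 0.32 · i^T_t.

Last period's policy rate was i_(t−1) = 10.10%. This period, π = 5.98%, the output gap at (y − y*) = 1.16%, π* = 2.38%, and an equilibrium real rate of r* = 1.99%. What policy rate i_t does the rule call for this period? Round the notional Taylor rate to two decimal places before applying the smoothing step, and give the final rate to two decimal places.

i^T_t = 1.99 + 2.38 + 1.5 × (5.98 − 2.38) + 1 × 1.16
   = 1.99 + 2.38 + 5.4 + 1.16 = 10.93
i_t = 0.68 × 10.10 + 0.32 × 10.93 = 6.868 + 3.4976 = 10.37

10.37%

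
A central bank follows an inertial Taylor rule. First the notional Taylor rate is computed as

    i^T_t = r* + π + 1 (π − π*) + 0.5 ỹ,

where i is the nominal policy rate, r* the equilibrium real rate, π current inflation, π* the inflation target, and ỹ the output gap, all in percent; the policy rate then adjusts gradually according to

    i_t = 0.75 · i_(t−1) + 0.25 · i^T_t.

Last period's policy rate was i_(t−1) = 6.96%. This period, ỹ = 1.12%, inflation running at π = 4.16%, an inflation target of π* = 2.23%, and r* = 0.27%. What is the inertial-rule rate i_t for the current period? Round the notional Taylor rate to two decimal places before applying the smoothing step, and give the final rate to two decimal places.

i^T_t = 0.27 + 4.16 + 1 × (4.16 − 2.23) + 0.5 × 1.12
   = 0.27 + 4.16 + 1.93 + 0.56 = 6.92
i_t = 0.75 × 6.96 + 0.25 × 6.92 = 5.22 + 1.73 = 6.95

6.95%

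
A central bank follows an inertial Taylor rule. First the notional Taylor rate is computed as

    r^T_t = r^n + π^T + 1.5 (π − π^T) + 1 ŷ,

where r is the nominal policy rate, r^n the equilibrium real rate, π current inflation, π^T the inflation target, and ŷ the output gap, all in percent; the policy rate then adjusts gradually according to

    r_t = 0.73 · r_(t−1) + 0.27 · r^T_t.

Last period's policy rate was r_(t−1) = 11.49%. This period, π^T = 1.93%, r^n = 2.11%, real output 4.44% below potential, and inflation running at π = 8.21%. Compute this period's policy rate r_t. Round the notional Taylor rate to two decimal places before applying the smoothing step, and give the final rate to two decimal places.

Output 4.44% below potential → ŷ = -4.44.
r^T_t = 2.11 + 1.93 + 1.5 × (8.21 − 1.93) + 1 × (-4.44)
   = 2.11 + 1.93 + 9.42 − 4.44 = 9.02
r_t = 0.73 × 11.49 + 0.27 × 9.02 = 8.3877 + 2.4354 = 10.82

10.82%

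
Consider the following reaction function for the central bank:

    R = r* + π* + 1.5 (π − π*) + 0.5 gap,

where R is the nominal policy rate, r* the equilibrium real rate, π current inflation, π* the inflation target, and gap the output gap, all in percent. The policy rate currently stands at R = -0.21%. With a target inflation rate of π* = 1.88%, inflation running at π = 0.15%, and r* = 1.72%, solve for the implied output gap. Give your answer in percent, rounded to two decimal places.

-2.43%

0.5 gap = -0.21 − 1.72 − 1.88 − 1.5 × (0.15 − 1.88) = -1.215
gap = -1.215 / 0.5 = -2.43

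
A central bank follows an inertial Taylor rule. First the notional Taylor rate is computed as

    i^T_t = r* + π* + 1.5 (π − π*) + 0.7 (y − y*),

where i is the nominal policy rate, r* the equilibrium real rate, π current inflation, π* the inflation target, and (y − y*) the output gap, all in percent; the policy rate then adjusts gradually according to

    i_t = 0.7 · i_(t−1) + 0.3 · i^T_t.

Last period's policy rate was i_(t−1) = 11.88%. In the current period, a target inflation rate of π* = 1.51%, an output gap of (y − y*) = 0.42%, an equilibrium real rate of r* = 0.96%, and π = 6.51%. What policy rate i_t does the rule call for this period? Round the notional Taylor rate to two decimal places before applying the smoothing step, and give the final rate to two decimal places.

11.39%

i^T_t = 0.96 + 1.51 + 1.5 × (6.51 − 1.51) + 0.7 × 0.42
   = 0.96 + 1.51 + 7.5 + 0.294 = 10.26
i_t = 0.7 × 11.88 + 0.3 × 10.26 = 8.316 + 3.078 = 11.39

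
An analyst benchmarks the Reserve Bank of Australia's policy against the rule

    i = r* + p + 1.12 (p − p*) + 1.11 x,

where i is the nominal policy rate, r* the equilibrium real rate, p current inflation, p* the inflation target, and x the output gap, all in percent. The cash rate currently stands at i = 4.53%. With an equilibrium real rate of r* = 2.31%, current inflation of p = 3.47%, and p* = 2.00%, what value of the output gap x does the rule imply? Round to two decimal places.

1.11 x = 4.53 − 2.31 − 3.47 − 1.12 × (3.47 − 2.00) = -2.8964
x = -2.8964 / 1.11 = -2.61

-2.61%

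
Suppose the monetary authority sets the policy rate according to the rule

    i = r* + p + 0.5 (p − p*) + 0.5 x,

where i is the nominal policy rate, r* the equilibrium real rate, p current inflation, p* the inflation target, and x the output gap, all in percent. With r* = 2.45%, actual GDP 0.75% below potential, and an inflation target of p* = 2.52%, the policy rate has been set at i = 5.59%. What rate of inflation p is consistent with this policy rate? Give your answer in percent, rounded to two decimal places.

Output 0.75% below potential → x = -0.75.
Collecting p: i = r* + (1 + 0.5) p − 0.5 p* + 0.5 x
1.5 p = 5.59 − 2.45 + 0.5 × 2.52 − 0.5 × (-0.75) = 4.775
p = 4.775 / 1.5 = 3.18

3.18%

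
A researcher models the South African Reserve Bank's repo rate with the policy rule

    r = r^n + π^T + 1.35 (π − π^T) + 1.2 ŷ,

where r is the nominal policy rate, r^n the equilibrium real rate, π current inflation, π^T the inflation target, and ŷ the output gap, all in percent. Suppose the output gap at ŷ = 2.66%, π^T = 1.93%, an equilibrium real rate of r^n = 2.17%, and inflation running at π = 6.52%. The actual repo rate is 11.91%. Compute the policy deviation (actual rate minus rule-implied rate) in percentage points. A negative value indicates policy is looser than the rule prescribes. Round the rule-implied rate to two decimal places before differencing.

r = 2.17 + 1.93 + 1.35 × (6.52 − 1.93) + 1.2 × 2.66
   = 2.17 + 1.93 + 6.1965 + 3.192 = 13.49
Deviation = 11.91 − 13.49 = -1.58 pp.

-1.58 pp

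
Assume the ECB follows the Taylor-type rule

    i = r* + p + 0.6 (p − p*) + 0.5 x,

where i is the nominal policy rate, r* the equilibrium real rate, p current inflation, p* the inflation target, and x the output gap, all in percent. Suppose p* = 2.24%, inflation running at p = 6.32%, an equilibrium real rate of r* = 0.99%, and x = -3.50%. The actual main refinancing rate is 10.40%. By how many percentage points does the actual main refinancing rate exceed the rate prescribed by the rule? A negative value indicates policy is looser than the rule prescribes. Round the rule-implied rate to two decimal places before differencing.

i = 0.99 + 6.32 + 0.6 × (6.32 − 2.24) + 0.5 × (-3.50)
   = 0.99 + 6.32 + 2.448 − 1.75 = 8.01
Deviation = 10.40 − 8.01 = 2.39 pp.

2.39 pp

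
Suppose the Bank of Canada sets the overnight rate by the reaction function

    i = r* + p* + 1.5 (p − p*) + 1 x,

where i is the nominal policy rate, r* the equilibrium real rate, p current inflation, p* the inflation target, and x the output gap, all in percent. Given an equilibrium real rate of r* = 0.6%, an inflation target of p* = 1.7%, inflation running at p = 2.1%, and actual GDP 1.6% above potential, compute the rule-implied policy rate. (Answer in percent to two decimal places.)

4.50%

Output 1.6% above potential → x = 1.6.
i = 0.6 + 1.7 + 1.5 × (2.1 − 1.7) + 1 × 1.6
   = 0.6 + 1.7 + 0.6 + 1.6 = 4.50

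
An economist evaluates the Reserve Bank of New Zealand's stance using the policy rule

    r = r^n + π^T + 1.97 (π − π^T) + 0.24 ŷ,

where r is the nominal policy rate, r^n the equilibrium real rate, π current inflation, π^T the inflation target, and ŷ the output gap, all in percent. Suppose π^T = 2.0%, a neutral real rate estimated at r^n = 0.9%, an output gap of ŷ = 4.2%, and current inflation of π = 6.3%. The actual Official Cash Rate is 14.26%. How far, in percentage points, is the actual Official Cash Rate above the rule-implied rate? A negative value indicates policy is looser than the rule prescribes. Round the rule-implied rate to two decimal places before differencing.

1.88 pp

r = 0.9 + 2.0 + 1.97 × (6.3 − 2.0) + 0.24 × 4.2
   = 0.9 + 2 + 8.471 + 1.008 = 12.38
Deviation = 14.26 − 12.38 = 1.88 pp.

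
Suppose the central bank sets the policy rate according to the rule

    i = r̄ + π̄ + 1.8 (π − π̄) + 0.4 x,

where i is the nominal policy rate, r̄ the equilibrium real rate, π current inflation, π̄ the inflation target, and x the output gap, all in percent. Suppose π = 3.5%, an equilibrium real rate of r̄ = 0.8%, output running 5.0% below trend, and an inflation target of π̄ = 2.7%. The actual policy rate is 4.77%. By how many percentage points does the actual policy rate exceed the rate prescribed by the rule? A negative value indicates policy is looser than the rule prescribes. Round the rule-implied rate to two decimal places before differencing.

1.83 pp

Output 5.0% below potential → x = -5.0.
i = 0.8 + 2.7 + 1.8 × (3.5 − 2.7) + 0.4 × (-5.0)
   = 0.8 + 2.7 + 1.44 − 2 = 2.94
Deviation = 4.77 − 2.94 = 1.83 pp.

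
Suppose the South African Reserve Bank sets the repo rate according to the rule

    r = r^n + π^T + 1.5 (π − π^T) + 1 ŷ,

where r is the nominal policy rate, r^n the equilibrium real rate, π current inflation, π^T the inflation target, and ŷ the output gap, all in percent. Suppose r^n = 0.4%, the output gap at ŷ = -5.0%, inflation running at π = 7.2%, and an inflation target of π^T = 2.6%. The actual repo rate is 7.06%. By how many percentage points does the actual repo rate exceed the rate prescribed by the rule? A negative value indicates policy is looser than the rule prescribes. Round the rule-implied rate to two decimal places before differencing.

2.16 pp

r = 0.4 + 2.6 + 1.5 × (7.2 − 2.6) + 1 × (-5.0)
   = 0.4 + 2.6 + 6.9 − 5 = 4.90
Deviation = 7.06 − 4.90 = 2.16 pp.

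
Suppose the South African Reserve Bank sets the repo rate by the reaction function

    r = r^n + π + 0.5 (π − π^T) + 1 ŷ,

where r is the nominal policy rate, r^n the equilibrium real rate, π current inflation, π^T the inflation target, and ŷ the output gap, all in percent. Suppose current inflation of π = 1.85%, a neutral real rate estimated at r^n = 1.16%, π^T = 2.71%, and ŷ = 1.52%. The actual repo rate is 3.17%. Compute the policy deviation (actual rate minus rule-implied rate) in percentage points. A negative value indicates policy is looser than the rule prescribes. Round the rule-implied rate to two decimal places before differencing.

r = 1.16 + 1.85 + 0.5 × (1.85 − 2.71) + 1 × 1.52
   = 1.16 + 1.85 − 0.43 + 1.52 = 4.10
Deviation = 3.17 − 4.10 = -0.93 pp.

-0.93 pp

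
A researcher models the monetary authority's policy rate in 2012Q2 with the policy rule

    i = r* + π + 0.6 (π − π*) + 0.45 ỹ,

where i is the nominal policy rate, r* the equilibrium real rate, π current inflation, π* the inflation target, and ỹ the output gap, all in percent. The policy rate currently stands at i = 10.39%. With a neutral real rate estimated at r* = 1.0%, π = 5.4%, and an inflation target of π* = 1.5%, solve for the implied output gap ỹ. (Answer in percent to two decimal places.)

3.67%

0.45 ỹ = 10.39 − 1.0 − 5.4 − 0.6 × (5.4 − 1.5) = 1.65
ỹ = 1.65 / 0.45 = 3.67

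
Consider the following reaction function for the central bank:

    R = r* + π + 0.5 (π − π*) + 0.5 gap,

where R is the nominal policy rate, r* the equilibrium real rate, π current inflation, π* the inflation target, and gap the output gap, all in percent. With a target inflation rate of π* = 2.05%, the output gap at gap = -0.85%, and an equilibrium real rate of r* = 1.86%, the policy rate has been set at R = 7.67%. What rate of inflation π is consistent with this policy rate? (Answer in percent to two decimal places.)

Collecting π: R = r* + (1 + 0.5) π − 0.5 π* + 0.5 gap
1.5 π = 7.67 − 1.86 + 0.5 × 2.05 − 0.5 × (-0.85) = 7.26
π = 7.26 / 1.5 = 4.84

4.84%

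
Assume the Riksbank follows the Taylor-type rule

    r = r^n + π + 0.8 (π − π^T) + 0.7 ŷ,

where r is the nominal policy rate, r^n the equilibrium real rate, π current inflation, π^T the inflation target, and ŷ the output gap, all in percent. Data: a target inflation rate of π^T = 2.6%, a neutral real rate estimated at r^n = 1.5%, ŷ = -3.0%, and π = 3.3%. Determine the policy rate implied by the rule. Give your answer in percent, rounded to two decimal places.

r = 1.5 + 3.3 + 0.8 × (3.3 − 2.6) + 0.7 × (-3.0)
   = 1.5 + 3.3 + 0.56 − 2.1 = 3.26

3.26%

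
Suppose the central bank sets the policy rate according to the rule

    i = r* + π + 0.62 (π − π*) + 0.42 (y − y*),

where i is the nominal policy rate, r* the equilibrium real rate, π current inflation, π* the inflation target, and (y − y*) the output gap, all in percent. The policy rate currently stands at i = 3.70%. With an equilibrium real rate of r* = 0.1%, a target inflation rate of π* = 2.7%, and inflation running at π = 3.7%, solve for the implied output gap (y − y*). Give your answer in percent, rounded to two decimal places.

0.42 (y − y*) = 3.70 − 0.1 − 3.7 − 0.62 × (3.7 − 2.7) = -0.72
(y − y*) = -0.72 / 0.42 = -1.71

-1.71%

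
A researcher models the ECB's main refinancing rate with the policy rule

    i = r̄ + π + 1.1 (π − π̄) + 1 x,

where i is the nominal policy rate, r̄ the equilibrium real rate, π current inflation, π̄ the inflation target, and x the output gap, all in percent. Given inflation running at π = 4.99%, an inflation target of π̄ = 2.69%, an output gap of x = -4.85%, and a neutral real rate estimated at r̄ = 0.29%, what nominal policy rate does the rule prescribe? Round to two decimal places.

2.96%

i = 0.29 + 4.99 + 1.1 × (4.99 − 2.69) + 1 × (-4.85)
   = 0.29 + 4.99 + 2.53 − 4.85 = 2.96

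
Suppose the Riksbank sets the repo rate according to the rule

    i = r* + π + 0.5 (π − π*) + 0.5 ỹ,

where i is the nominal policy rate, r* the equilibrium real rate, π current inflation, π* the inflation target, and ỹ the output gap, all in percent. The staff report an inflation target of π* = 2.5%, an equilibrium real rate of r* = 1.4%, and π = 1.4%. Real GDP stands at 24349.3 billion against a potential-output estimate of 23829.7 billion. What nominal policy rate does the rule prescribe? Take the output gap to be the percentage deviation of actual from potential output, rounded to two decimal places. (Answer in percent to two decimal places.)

Output gap = 100 × (24349.3 − 23829.7) / 23829.7 = 2.18%.
i = 1.40 + 1.40 + 0.5 × (1.40 − 2.50) + 0.5 × 2.18
   = 1.40 + 1.4 − 0.55 + 1.09 = 3.34

3.34%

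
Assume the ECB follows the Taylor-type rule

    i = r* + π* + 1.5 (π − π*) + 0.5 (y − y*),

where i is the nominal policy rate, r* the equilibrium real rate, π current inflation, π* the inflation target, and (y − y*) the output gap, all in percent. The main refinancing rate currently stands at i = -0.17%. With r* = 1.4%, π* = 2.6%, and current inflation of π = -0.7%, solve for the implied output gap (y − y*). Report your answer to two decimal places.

1.56%

0.5 (y − y*) = -0.17 − 1.4 − 2.6 − 1.5 × ((-0.7) − 2.6) = 0.78
(y − y*) = 0.78 / 0.5 = 1.56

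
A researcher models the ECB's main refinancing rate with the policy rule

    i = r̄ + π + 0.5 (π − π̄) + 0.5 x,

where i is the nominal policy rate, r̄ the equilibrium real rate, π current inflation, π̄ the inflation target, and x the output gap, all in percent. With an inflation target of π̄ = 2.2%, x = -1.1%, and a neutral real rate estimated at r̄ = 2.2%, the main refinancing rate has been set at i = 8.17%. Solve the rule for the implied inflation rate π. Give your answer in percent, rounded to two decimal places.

5.08%

Collecting π: i = r̄ + (1 + 0.5) π − 0.5 π̄ + 0.5 x
1.5 π = 8.17 − 2.2 + 0.5 × 2.2 − 0.5 × (-1.1) = 7.62
π = 7.62 / 1.5 = 5.08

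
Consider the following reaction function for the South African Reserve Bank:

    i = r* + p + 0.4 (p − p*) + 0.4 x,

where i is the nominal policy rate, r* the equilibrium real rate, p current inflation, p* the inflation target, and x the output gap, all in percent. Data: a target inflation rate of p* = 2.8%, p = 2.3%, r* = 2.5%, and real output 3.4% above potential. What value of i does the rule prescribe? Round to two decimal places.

5.96%

Output 3.4% above potential → x = 3.4.
i = 2.5 + 2.3 + 0.4 × (2.3 − 2.8) + 0.4 × 3.4
   = 2.5 + 2.3 − 0.2 + 1.36 = 5.96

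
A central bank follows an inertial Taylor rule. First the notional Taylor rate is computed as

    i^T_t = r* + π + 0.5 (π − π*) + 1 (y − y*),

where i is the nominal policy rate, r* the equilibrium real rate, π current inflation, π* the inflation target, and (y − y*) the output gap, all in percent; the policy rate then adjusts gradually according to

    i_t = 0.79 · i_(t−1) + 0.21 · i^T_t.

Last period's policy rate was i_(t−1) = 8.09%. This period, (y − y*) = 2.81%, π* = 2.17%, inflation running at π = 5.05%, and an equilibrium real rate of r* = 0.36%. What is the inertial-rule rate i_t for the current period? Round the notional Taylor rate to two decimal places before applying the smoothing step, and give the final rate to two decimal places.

i^T_t = 0.36 + 5.05 + 0.5 × (5.05 − 2.17) + 1 × 2.81
   = 0.36 + 5.05 + 1.44 + 2.81 = 9.66
i_t = 0.79 × 8.09 + 0.21 × 9.66 = 6.3911 + 2.0286 = 8.42

8.42%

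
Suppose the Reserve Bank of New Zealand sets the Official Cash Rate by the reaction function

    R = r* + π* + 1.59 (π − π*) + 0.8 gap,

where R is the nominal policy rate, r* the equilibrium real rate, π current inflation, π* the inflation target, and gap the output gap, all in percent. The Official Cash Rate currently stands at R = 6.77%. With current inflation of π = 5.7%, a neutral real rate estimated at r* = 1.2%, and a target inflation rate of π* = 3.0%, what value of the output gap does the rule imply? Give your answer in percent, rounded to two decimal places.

0.8 gap = 6.77 − 1.2 − 3.0 − 1.59 × (5.7 − 3.0) = -1.723
gap = -1.723 / 0.8 = -2.15

-2.15%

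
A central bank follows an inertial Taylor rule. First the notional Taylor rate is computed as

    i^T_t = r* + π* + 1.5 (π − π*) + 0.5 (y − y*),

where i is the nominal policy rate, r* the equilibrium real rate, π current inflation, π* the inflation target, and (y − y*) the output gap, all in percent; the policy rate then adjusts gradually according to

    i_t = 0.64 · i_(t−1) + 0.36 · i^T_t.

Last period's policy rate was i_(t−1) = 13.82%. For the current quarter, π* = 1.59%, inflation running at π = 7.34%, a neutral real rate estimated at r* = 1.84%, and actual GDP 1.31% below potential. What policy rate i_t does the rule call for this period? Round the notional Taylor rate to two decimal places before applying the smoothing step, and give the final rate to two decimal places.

Output 1.31% below potential → (y − y*) = -1.31.
i^T_t = 1.84 + 1.59 + 1.5 × (7.34 − 1.59) + 0.5 × (-1.31)
   = 1.84 + 1.59 + 8.625 − 0.655 = 11.40
i_t = 0.64 × 13.82 + 0.36 × 11.40 = 8.8448 + 4.104 = 12.95

12.95%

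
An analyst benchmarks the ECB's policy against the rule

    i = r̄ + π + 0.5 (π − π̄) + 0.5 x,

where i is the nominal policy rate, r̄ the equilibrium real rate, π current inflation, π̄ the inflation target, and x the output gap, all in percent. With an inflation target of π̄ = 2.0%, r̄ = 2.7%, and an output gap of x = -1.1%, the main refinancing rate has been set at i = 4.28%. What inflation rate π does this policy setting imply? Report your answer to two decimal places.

Collecting π: i = r̄ + (1 + 0.5) π − 0.5 π̄ + 0.5 x
1.5 π = 4.28 − 2.7 + 0.5 × 2.0 − 0.5 × (-1.1) = 3.13
π = 3.13 / 1.5 = 2.09

2.09%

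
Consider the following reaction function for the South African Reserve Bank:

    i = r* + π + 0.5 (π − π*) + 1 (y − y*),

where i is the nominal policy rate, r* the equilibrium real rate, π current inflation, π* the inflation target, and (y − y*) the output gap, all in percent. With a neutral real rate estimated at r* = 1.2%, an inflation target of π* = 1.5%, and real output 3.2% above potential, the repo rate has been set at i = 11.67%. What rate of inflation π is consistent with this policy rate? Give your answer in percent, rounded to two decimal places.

Output 3.2% above potential → (y − y*) = 3.2.
Collecting π: i = r* + (1 + 0.5) π − 0.5 π* + 1 (y − y*)
1.5 π = 11.67 − 1.2 + 0.5 × 1.5 − 1 × 3.2 = 8.02
π = 8.02 / 1.5 = 5.35

5.35%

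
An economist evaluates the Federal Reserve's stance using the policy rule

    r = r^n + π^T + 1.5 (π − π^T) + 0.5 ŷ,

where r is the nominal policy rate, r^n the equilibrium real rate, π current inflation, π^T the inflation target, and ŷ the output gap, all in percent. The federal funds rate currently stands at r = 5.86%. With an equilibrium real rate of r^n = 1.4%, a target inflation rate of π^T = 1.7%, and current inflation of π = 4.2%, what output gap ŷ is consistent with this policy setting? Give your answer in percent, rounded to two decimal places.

0.5 ŷ = 5.86 − 1.4 − 1.7 − 1.5 × (4.2 − 1.7) = -0.99
ŷ = -0.99 / 0.5 = -1.98

-1.98%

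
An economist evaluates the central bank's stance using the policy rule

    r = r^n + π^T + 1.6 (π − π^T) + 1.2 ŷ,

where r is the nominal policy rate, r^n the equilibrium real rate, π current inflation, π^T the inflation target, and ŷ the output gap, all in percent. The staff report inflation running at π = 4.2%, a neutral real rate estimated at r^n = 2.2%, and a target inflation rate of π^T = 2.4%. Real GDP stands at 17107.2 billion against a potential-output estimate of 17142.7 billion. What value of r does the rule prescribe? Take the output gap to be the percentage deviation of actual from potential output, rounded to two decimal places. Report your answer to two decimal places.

7.23%

Output gap = 100 × (17107.2 − 17142.7) / 17142.7 = -0.21%.
r = 2.20 + 2.40 + 1.6 × (4.20 − 2.40) + 1.2 × (-0.21)
   = 2.20 + 2.4 + 2.88 − 0.252 = 7.23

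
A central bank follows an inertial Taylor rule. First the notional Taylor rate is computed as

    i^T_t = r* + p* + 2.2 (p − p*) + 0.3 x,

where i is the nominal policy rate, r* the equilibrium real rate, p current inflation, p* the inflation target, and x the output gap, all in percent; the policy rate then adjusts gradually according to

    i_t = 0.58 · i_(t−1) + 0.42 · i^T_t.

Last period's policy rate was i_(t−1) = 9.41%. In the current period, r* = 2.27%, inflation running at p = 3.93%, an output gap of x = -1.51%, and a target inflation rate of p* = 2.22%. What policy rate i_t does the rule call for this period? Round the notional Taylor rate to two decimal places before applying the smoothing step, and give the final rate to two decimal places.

i^T_t = 2.27 + 2.22 + 2.2 × (3.93 − 2.22) + 0.3 × (-1.51)
   = 2.27 + 2.22 + 3.762 − 0.453 = 7.80
i_t = 0.58 × 9.41 + 0.42 × 7.80 = 5.4578 + 3.276 = 8.73

8.73%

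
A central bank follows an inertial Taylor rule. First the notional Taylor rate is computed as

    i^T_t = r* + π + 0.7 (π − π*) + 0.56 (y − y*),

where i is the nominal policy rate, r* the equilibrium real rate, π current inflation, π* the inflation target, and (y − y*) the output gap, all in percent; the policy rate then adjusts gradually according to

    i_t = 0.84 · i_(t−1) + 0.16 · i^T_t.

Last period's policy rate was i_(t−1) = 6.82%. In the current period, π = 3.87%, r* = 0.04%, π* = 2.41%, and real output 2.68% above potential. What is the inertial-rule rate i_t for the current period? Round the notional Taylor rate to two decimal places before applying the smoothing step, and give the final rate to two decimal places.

6.76%

Output 2.68% above potential → (y − y*) = 2.68.
i^T_t = 0.04 + 3.87 + 0.7 × (3.87 − 2.41) + 0.56 × 2.68
   = 0.04 + 3.87 + 1.022 + 1.5008 = 6.43
i_t = 0.84 × 6.82 + 0.16 × 6.43 = 5.7288 + 1.0288 = 6.76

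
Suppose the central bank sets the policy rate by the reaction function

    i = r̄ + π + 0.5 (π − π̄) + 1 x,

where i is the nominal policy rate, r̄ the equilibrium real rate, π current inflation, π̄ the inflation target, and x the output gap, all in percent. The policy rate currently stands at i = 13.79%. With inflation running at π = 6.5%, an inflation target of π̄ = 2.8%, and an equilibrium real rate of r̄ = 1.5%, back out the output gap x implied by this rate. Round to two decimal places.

3.94%

1 x = 13.79 − 1.5 − 6.5 − 0.5 × (6.5 − 2.8) = 3.94
x = 3.94 / 1 = 3.94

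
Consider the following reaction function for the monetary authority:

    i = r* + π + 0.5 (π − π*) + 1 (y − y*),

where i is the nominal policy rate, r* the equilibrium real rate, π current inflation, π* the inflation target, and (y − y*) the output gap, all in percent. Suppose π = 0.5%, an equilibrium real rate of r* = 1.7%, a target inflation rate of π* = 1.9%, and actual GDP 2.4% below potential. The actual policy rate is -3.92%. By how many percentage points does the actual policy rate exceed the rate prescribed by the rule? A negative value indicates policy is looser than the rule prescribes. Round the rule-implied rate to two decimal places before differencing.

Output 2.4% below potential → (y − y*) = -2.4.
i = 1.7 + 0.5 + 0.5 × (0.5 − 1.9) + 1 × (-2.4)
   = 1.7 + 0.5 − 0.7 − 2.4 = -0.90
Deviation = -3.92 − (-0.90) = -3.02 pp.

-3.02 pp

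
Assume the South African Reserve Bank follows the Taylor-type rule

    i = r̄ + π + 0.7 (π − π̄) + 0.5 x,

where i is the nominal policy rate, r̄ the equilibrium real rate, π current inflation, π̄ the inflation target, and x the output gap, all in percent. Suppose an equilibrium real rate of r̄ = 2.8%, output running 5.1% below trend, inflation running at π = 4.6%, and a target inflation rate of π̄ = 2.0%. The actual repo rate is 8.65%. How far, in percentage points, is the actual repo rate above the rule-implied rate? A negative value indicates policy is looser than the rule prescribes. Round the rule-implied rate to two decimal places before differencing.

Output 5.1% below potential → x = -5.1.
i = 2.8 + 4.6 + 0.7 × (4.6 − 2.0) + 0.5 × (-5.1)
   = 2.8 + 4.6 + 1.82 − 2.55 = 6.67
Deviation = 8.65 − 6.67 = 1.98 pp.

1.98 pp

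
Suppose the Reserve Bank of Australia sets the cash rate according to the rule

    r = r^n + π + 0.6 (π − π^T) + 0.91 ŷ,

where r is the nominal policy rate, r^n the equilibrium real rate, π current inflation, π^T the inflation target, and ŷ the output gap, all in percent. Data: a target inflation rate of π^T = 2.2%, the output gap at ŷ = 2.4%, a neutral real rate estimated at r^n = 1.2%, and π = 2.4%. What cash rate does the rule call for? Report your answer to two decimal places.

r = 1.2 + 2.4 + 0.6 × (2.4 − 2.2) + 0.91 × 2.4
   = 1.2 + 2.4 + 0.12 + 2.184 = 5.90

5.90%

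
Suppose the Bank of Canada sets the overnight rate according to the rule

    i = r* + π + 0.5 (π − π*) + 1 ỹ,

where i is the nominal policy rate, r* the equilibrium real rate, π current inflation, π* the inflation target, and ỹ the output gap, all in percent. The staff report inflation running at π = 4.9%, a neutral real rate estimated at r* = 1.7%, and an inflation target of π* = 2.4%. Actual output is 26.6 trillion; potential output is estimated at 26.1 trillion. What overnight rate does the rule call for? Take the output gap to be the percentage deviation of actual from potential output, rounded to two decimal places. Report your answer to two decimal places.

Output gap = 100 × (26.6 − 26.1) / 26.1 = 1.92%.
i = 1.70 + 4.90 + 0.5 × (4.90 − 2.40) + 1 × 1.92
   = 1.70 + 4.9 + 1.25 + 1.92 = 9.77

9.77%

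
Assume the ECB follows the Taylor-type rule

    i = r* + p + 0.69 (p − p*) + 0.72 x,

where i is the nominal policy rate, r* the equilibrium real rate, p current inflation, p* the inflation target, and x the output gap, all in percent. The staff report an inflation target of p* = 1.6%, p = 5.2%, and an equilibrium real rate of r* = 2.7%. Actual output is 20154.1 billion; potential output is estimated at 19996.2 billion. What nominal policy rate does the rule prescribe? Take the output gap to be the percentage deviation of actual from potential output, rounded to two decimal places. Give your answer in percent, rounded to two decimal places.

10.95%

Output gap = 100 × (20154.1 − 19996.2) / 19996.2 = 0.79%.
i = 2.70 + 5.20 + 0.69 × (5.20 − 1.60) + 0.72 × 0.79
   = 2.70 + 5.2 + 2.484 + 0.5688 = 10.95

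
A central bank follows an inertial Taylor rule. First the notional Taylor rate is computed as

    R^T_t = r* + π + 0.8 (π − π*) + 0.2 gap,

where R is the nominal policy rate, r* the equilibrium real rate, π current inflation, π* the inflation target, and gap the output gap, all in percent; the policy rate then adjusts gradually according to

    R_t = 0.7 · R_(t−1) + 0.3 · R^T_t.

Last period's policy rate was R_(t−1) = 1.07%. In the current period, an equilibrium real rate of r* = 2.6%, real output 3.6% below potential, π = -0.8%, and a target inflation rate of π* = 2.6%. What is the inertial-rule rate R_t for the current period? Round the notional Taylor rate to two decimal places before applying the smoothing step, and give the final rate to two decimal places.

0.26%

Output 3.6% below potential → gap = -3.6.
R^T_t = 2.6 + (-0.8) + 0.8 × (-0.8 − 2.6) + 0.2 × (-3.6)
   = 2.6 − 0.8 − 2.72 − 0.72 = -1.64
R_t = 0.7 × 1.07 + 0.3 × (-1.64) = 0.749 − 0.492 = 0.26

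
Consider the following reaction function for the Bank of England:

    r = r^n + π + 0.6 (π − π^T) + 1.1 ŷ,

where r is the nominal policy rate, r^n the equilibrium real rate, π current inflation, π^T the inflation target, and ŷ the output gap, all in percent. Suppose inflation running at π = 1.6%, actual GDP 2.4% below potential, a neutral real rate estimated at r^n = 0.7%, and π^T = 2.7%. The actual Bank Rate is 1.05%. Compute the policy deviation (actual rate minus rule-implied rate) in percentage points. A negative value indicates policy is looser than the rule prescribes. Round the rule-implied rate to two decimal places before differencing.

Output 2.4% below potential → ŷ = -2.4.
r = 0.7 + 1.6 + 0.6 × (1.6 − 2.7) + 1.1 × (-2.4)
   = 0.7 + 1.6 − 0.66 − 2.64 = -1.00
Deviation = 1.05 − (-1.00) = 2.05 pp.

2.05 pp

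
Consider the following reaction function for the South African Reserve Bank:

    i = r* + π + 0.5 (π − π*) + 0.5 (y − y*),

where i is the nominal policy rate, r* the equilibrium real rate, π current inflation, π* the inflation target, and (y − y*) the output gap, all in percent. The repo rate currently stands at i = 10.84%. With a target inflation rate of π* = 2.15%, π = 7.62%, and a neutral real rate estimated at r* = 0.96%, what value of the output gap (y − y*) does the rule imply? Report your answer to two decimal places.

0.5 (y − y*) = 10.84 − 0.96 − 7.62 − 0.5 × (7.62 − 2.15) = -0.475
(y − y*) = -0.475 / 0.5 = -0.95

-0.95%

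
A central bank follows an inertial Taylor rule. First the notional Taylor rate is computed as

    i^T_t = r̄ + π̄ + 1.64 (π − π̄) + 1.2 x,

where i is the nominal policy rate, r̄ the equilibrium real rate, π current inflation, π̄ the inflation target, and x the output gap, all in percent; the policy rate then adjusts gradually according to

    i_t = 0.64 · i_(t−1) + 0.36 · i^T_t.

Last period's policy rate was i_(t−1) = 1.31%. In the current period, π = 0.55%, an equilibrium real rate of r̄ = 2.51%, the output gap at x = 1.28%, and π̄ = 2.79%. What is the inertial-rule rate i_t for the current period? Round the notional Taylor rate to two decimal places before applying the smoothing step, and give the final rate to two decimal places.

1.98%

i^T_t = 2.51 + 2.79 + 1.64 × (0.55 − 2.79) + 1.2 × 1.28
   = 2.51 + 2.79 − 3.6736 + 1.536 = 3.16
i_t = 0.64 × 1.31 + 0.36 × 3.16 = 0.8384 + 1.1376 = 1.98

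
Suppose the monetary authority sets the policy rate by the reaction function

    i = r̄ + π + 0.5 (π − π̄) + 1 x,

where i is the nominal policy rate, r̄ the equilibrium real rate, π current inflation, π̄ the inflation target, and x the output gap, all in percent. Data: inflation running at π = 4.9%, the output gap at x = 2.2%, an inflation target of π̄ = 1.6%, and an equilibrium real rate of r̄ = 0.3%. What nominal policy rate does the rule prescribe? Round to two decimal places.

9.05%

i = 0.3 + 4.9 + 0.5 × (4.9 − 1.6) + 1 × 2.2
   = 0.3 + 4.9 + 1.65 + 2.2 = 9.05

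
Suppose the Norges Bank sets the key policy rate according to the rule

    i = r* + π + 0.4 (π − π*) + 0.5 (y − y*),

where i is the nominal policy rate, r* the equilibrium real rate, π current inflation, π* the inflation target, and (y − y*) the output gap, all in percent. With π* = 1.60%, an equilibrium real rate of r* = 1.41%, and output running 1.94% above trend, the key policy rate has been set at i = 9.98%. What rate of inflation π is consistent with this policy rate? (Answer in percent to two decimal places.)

5.89%

Output 1.94% above potential → (y − y*) = 1.94.
Collecting π: i = r* + (1 + 0.4) π − 0.4 π* + 0.5 (y − y*)
1.4 π = 9.98 − 1.41 + 0.4 × 1.60 − 0.5 × 1.94 = 8.24
π = 8.24 / 1.4 = 5.89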